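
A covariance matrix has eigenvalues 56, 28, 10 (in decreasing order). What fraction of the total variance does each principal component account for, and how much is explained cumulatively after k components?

Step 1 — total variance = trace(Sigma) = Σ λ_i = 56 + 28 + 10 = 94.

Step 2 — fraction explained by component i = λ_i / Σ λ:
  PC1: 56/94 = 0.5957
  PC2: 28/94 = 0.2979
  PC3: 10/94 = 0.1064

Step 3 — cumulative fraction after k components = (λ_1 + ... + λ_k) / Σ λ:
  k = 1: 56/94 = 0.5957
  k = 2: (56 + 28)/94 = 84/94 = 0.8936
  k = 3: (56 + 28 + 10)/94 = 94/94 = 1

Summary (fraction, with percent):

explained: PC1 0.5957 (59.57%), PC2 0.2979 (29.79%), PC3 0.1064 (10.64%);  cumulative: 0.5957, 0.8936, 1


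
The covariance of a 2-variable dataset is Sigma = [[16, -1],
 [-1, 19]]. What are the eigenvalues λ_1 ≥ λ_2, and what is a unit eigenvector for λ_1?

Step 1 — characteristic polynomial of 2×2 Sigma:
  det(Sigma - λI) = λ² - trace · λ + det = 0.
  trace = 16 + 19 = 35, det = 16·19 - (-1)² = 303.
Step 2 — discriminant:
  Δ = trace² - 4·det = 1225 - 1212 = 13.
Step 3 — eigenvalues:
  λ = (trace ± √Δ)/2 = (35 ± 3.6056)/2,
  λ_1 = 19.3028,  λ_2 = 15.6972.

Step 4 — unit eigenvector for λ_1: solve (Sigma - λ_1 I)v = 0. First row:
  (16 - 19.3028)·v_x + (-1)·v_y = 0, i.e. (-3.3028)·v_x + (-1)·v_y = 0,
  so v ∝ (b, λ_1 - a) = (-1, 3.3028); multiply by -1 so the first entry is positive: u = (1, -3.3028).
  ||u|| = √((1)² + (-3.3028)²) = √(11.9083) ≈ 3.4508,
  v_1 = u/||u|| ≈ (0.2898, -0.9571) (||v_1|| = 1).

λ_1 = 19.3028,  λ_2 = 15.6972;  v_1 ≈ (0.2898, -0.9571)


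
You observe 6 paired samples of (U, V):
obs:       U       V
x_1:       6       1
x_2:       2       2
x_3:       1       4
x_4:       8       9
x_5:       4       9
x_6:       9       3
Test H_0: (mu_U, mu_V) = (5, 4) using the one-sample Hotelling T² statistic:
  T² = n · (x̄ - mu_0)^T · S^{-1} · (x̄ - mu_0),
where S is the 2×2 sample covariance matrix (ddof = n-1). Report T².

Step 1 — sample mean vector:
  mean(U) = (6 + 2 + 1 + 8 + 4 + 9) / 6 = 30/6 = 5
  mean(V) = (1 + 2 + 4 + 9 + 9 + 3) / 6 = 28/6 = 4.6667
  x̄ = (5, 4.6667),  deviation x̄ - mu_0 = (5, 4.6667) - (5, 4) = (0, 0.6667).

Step 2 — sample covariance matrix, S[i,j] = (1/(n-1)) · Σ_k (x_{k,i} - mean_i) · (x_{k,j} - mean_j), divisor n-1 = 5:
  S[U,U] = ((1)·(1) + (-3)·(-3) + (-4)·(-4) + (3)·(3) + (-1)·(-1) + (4)·(4)) / 5 = 52/5 = 10.4
  S[U,V] = ((1)·(-3.6667) + (-3)·(-2.6667) + (-4)·(-0.6667) + (3)·(4.3333) + (-1)·(4.3333) + (4)·(-1.6667)) / 5 = 9/5 = 1.8
  S[V,V] = ((-3.6667)·(-3.6667) + (-2.6667)·(-2.6667) + (-0.6667)·(-0.6667) + (4.3333)·(4.3333) + (4.3333)·(4.3333) + (-1.6667)·(-1.6667)) / 5 = 61.3333/5 = 12.2667
  S = [[10.4, 1.8],
 [1.8, 12.2667]].

Step 3 — invert S. det(S) = 10.4·12.2667 - (1.8)² = 124.3333.
  S^{-1} = (1/det) · [[d, -b], [-b, a]] = [[0.0987, -0.0145],
 [-0.0145, 0.0836]].

Step 4 — quadratic form (x̄ - mu_0)^T · S^{-1} · (x̄ - mu_0):
  S^{-1} · (x̄ - mu_0) = (-0.0097, 0.0558),
  (x̄ - mu_0)^T · [...] = (0)·(-0.0097) + (0.6667)·(0.0558) = 0.0372.

Step 5 — scale by n: T² = 6 · 0.0372 = 0.2231.

T² ≈ 0.2231


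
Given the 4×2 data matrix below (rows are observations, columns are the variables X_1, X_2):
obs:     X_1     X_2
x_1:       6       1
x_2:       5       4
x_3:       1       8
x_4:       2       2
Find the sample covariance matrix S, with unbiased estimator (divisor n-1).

Step 1 — column means:
  mean(X_1) = (6 + 5 + 1 + 2) / 4 = 14/4 = 3.5
  mean(X_2) = (1 + 4 + 8 + 2) / 4 = 15/4 = 3.75

Step 2 — sample covariance S[i,j] = (1/(n-1)) · Σ_k (x_{k,i} - mean_i) · (x_{k,j} - mean_j), with n-1 = 3.
  S[X_1,X_1] = ((2.5)·(2.5) + (1.5)·(1.5) + (-2.5)·(-2.5) + (-1.5)·(-1.5)) / 3 = 17/3 = 5.6667
  S[X_1,X_2] = ((2.5)·(-2.75) + (1.5)·(0.25) + (-2.5)·(4.25) + (-1.5)·(-1.75)) / 3 = -14.5/3 = -4.8333
  S[X_2,X_2] = ((-2.75)·(-2.75) + (0.25)·(0.25) + (4.25)·(4.25) + (-1.75)·(-1.75)) / 3 = 28.75/3 = 9.5833

S is symmetric (S[j,i] = S[i,j]). Assembling:

S = [[5.6667, -4.8333],
 [-4.8333, 9.5833]]


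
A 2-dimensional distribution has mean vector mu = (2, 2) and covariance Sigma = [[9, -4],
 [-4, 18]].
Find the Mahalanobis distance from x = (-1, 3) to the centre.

Step 1 — centre the observation: (x - mu) = (-3, 1).

Step 2 — invert Sigma. det(Sigma) = 9·18 - (-4)² = 146.
  Sigma^{-1} = (1/det) · [[d, -b], [-b, a]] = [[0.1233, 0.0274],
 [0.0274, 0.0616]].

Step 3 — form the quadratic (x - mu)^T · Sigma^{-1} · (x - mu):
  Sigma^{-1} · (x - mu) = (-0.3425, -0.0205).
  (x - mu)^T · [Sigma^{-1} · (x - mu)] = (-3)·(-0.3425) + (1)·(-0.0205) = 1.0068.

Step 4 — take square root: d = √(1.0068) ≈ 1.0034.

d(x, mu) = √(1.0068) ≈ 1.0034


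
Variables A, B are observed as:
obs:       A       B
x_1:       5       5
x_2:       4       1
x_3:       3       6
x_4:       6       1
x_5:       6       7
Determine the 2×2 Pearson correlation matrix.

Step 1 — column means:
  mean(A) = (5 + 4 + 3 + 6 + 6) / 5 = 24/5 = 4.8
  mean(B) = (5 + 1 + 6 + 1 + 7) / 5 = 20/5 = 4

Step 2 — sample variances and covariances s[i,j] = (1/(n-1)) · Σ_k (x_{k,i} - mean_i) · (x_{k,j} - mean_j), with n-1 = 4:
  s[A,A] = ((0.2)·(0.2) + (-0.8)·(-0.8) + (-1.8)·(-1.8) + (1.2)·(1.2) + (1.2)·(1.2)) / 4 = 6.8/4 = 1.7
  s[A,B] = ((0.2)·(1) + (-0.8)·(-3) + (-1.8)·(2) + (1.2)·(-3) + (1.2)·(3)) / 4 = -1/4 = -0.25
  s[B,B] = ((1)·(1) + (-3)·(-3) + (2)·(2) + (-3)·(-3) + (3)·(3)) / 4 = 32/4 = 8
  Sample standard deviations s_i = √(s[i,i]):
  s(A) = √(1.7) = 1.3038
  s(B) = √(8) = 2.8284

Step 3 — r_{ij} = s_{ij} / (s_i · s_j):
  r[A,A] = 1 (diagonal).
  r[A,B] = -0.25 / (1.3038 · 2.8284) = -0.25 / 3.6878 = -0.0678
  r[B,B] = 1 (diagonal).

R is symmetric with unit diagonal. Assembling:

R = [[1, -0.0678],
 [-0.0678, 1]]


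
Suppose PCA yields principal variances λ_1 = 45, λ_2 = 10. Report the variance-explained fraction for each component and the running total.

Step 1 — total variance = trace(Sigma) = Σ λ_i = 45 + 10 = 55.

Step 2 — fraction explained by component i = λ_i / Σ λ:
  PC1: 45/55 = 0.8182
  PC2: 10/55 = 0.1818

Step 3 — cumulative fraction after k components = (λ_1 + ... + λ_k) / Σ λ:
  k = 1: 45/55 = 0.8182
  k = 2: (45 + 10)/55 = 55/55 = 1

Summary (fraction, with percent):

explained: PC1 0.8182 (81.82%), PC2 0.1818 (18.18%);  cumulative: 0.8182, 1


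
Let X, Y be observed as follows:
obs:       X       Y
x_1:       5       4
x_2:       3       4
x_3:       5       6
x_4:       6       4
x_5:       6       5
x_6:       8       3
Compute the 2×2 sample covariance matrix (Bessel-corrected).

Step 1 — column means:
  mean(X) = (5 + 3 + 5 + 6 + 6 + 8) / 6 = 33/6 = 5.5
  mean(Y) = (4 + 4 + 6 + 4 + 5 + 3) / 6 = 26/6 = 4.3333

Step 2 — sample covariance S[i,j] = (1/(n-1)) · Σ_k (x_{k,i} - mean_i) · (x_{k,j} - mean_j), with n-1 = 5.
  S[X,X] = ((-0.5)·(-0.5) + (-2.5)·(-2.5) + (-0.5)·(-0.5) + (0.5)·(0.5) + (0.5)·(0.5) + (2.5)·(2.5)) / 5 = 13.5/5 = 2.7
  S[X,Y] = ((-0.5)·(-0.3333) + (-2.5)·(-0.3333) + (-0.5)·(1.6667) + (0.5)·(-0.3333) + (0.5)·(0.6667) + (2.5)·(-1.3333)) / 5 = -3/5 = -0.6
  S[Y,Y] = ((-0.3333)·(-0.3333) + (-0.3333)·(-0.3333) + (1.6667)·(1.6667) + (-0.3333)·(-0.3333) + (0.6667)·(0.6667) + (-1.3333)·(-1.3333)) / 5 = 5.3333/5 = 1.0667

S is symmetric (S[j,i] = S[i,j]). Assembling:

S = [[2.7, -0.6],
 [-0.6, 1.0667]]


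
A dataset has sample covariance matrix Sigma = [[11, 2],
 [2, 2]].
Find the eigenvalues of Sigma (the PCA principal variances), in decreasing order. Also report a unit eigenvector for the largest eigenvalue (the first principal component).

Step 1 — characteristic polynomial of 2×2 Sigma:
  det(Sigma - λI) = λ² - trace · λ + det = 0.
  trace = 11 + 2 = 13, det = 11·2 - (2)² = 18.
Step 2 — discriminant:
  Δ = trace² - 4·det = 169 - 72 = 97.
Step 3 — eigenvalues:
  λ = (trace ± √Δ)/2 = (13 ± 9.8489)/2,
  λ_1 = 11.4244,  λ_2 = 1.5756.

Step 4 — unit eigenvector for λ_1: solve (Sigma - λ_1 I)v = 0. First row:
  (11 - 11.4244)·v_x + (2)·v_y = 0, i.e. (-0.4244)·v_x + (2)·v_y = 0,
  so v ∝ (b, λ_1 - a) = (2, 0.4244) = u.
  ||u|| = √((2)² + (0.4244)²) = √(4.1801) ≈ 2.0445,
  v_1 = u/||u|| ≈ (0.9782, 0.2076) (||v_1|| = 1).

λ_1 = 11.4244,  λ_2 = 1.5756;  v_1 ≈ (0.9782, 0.2076)


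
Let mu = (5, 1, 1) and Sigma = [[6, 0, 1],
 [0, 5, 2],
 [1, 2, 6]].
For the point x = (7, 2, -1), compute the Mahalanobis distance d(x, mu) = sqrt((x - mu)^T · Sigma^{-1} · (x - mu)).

Step 1 — centre the observation: (x - mu) = (2, 1, -2).

Step 2 — invert Sigma (cofactor / det for 3×3, or solve directly):
  Sigma^{-1} = [[0.1722, 0.0132, -0.0331],
 [0.0132, 0.2318, -0.0795],
 [-0.0331, -0.0795, 0.1987]].

Step 3 — form the quadratic (x - mu)^T · Sigma^{-1} · (x - mu):
  Sigma^{-1} · (x - mu) = (0.4238, 0.4172, -0.543).
  (x - mu)^T · [Sigma^{-1} · (x - mu)] = (2)·(0.4238) + (1)·(0.4172) + (-2)·(-0.543) = 2.351.

Step 4 — take square root: d = √(2.351) ≈ 1.5333.

d(x, mu) = √(2.351) ≈ 1.5333


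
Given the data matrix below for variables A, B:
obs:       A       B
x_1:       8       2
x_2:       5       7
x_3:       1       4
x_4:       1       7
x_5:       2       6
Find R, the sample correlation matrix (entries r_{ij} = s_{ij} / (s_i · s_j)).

Step 1 — column means:
  mean(A) = (8 + 5 + 1 + 1 + 2) / 5 = 17/5 = 3.4
  mean(B) = (2 + 7 + 4 + 7 + 6) / 5 = 26/5 = 5.2

Step 2 — sample variances and covariances s[i,j] = (1/(n-1)) · Σ_k (x_{k,i} - mean_i) · (x_{k,j} - mean_j), with n-1 = 4:
  s[A,A] = ((4.6)·(4.6) + (1.6)·(1.6) + (-2.4)·(-2.4) + (-2.4)·(-2.4) + (-1.4)·(-1.4)) / 4 = 37.2/4 = 9.3
  s[A,B] = ((4.6)·(-3.2) + (1.6)·(1.8) + (-2.4)·(-1.2) + (-2.4)·(1.8) + (-1.4)·(0.8)) / 4 = -14.4/4 = -3.6
  s[B,B] = ((-3.2)·(-3.2) + (1.8)·(1.8) + (-1.2)·(-1.2) + (1.8)·(1.8) + (0.8)·(0.8)) / 4 = 18.8/4 = 4.7
  Sample standard deviations s_i = √(s[i,i]):
  s(A) = √(9.3) = 3.0496
  s(B) = √(4.7) = 2.1679

Step 3 — r_{ij} = s_{ij} / (s_i · s_j):
  r[A,A] = 1 (diagonal).
  r[A,B] = -3.6 / (3.0496 · 2.1679) = -3.6 / 6.6114 = -0.5445
  r[B,B] = 1 (diagonal).

R is symmetric with unit diagonal. Assembling:

R = [[1, -0.5445],
 [-0.5445, 1]]


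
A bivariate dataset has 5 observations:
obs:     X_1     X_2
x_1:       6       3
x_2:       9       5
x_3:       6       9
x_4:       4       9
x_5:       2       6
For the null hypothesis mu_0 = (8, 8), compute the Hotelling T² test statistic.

Step 1 — sample mean vector:
  mean(X_1) = (6 + 9 + 6 + 4 + 2) / 5 = 27/5 = 5.4
  mean(X_2) = (3 + 5 + 9 + 9 + 6) / 5 = 32/5 = 6.4
  x̄ = (5.4, 6.4),  deviation x̄ - mu_0 = (5.4, 6.4) - (8, 8) = (-2.6, -1.6).

Step 2 — sample covariance matrix, S[i,j] = (1/(n-1)) · Σ_k (x_{k,i} - mean_i) · (x_{k,j} - mean_j), divisor n-1 = 4:
  S[X_1,X_1] = ((0.6)·(0.6) + (3.6)·(3.6) + (0.6)·(0.6) + (-1.4)·(-1.4) + (-3.4)·(-3.4)) / 4 = 27.2/4 = 6.8
  S[X_1,X_2] = ((0.6)·(-3.4) + (3.6)·(-1.4) + (0.6)·(2.6) + (-1.4)·(2.6) + (-3.4)·(-0.4)) / 4 = -7.8/4 = -1.95
  S[X_2,X_2] = ((-3.4)·(-3.4) + (-1.4)·(-1.4) + (2.6)·(2.6) + (2.6)·(2.6) + (-0.4)·(-0.4)) / 4 = 27.2/4 = 6.8
  S = [[6.8, -1.95],
 [-1.95, 6.8]].

Step 3 — invert S. det(S) = 6.8·6.8 - (-1.95)² = 42.4375.
  S^{-1} = (1/det) · [[d, -b], [-b, a]] = [[0.1602, 0.0459],
 [0.0459, 0.1602]].

Step 4 — quadratic form (x̄ - mu_0)^T · S^{-1} · (x̄ - mu_0):
  S^{-1} · (x̄ - mu_0) = (-0.4901, -0.3758),
  (x̄ - mu_0)^T · [...] = (-2.6)·(-0.4901) + (-1.6)·(-0.3758) = 1.8757.

Step 5 — scale by n: T² = 5 · 1.8757 = 9.3785.

T² ≈ 9.3785


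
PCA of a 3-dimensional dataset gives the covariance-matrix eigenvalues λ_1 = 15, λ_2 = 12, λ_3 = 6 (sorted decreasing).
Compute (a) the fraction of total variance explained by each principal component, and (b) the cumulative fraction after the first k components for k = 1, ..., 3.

Step 1 — total variance = trace(Sigma) = Σ λ_i = 15 + 12 + 6 = 33.

Step 2 — fraction explained by component i = λ_i / Σ λ:
  PC1: 15/33 = 0.4545
  PC2: 12/33 = 0.3636
  PC3: 6/33 = 0.1818

Step 3 — cumulative fraction after k components = (λ_1 + ... + λ_k) / Σ λ:
  k = 1: 15/33 = 0.4545
  k = 2: (15 + 12)/33 = 27/33 = 0.8182
  k = 3: (15 + 12 + 6)/33 = 33/33 = 1

Summary (fraction, with percent):

explained: PC1 0.4545 (45.45%), PC2 0.3636 (36.36%), PC3 0.1818 (18.18%);  cumulative: 0.4545, 0.8182, 1


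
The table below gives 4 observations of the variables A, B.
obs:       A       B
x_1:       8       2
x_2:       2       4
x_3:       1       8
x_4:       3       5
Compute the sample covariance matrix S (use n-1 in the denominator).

Step 1 — column means:
  mean(A) = (8 + 2 + 1 + 3) / 4 = 14/4 = 3.5
  mean(B) = (2 + 4 + 8 + 5) / 4 = 19/4 = 4.75

Step 2 — sample covariance S[i,j] = (1/(n-1)) · Σ_k (x_{k,i} - mean_i) · (x_{k,j} - mean_j), with n-1 = 3.
  S[A,A] = ((4.5)·(4.5) + (-1.5)·(-1.5) + (-2.5)·(-2.5) + (-0.5)·(-0.5)) / 3 = 29/3 = 9.6667
  S[A,B] = ((4.5)·(-2.75) + (-1.5)·(-0.75) + (-2.5)·(3.25) + (-0.5)·(0.25)) / 3 = -19.5/3 = -6.5
  S[B,B] = ((-2.75)·(-2.75) + (-0.75)·(-0.75) + (3.25)·(3.25) + (0.25)·(0.25)) / 3 = 18.75/3 = 6.25

S is symmetric (S[j,i] = S[i,j]). Assembling:

S = [[9.6667, -6.5],
 [-6.5, 6.25]]


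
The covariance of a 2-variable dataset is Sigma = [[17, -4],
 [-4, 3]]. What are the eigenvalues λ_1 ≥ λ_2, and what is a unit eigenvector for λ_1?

Step 1 — characteristic polynomial of 2×2 Sigma:
  det(Sigma - λI) = λ² - trace · λ + det = 0.
  trace = 17 + 3 = 20, det = 17·3 - (-4)² = 35.
Step 2 — discriminant:
  Δ = trace² - 4·det = 400 - 140 = 260.
Step 3 — eigenvalues:
  λ = (trace ± √Δ)/2 = (20 ± 16.1245)/2,
  λ_1 = 18.0623,  λ_2 = 1.9377.

Step 4 — unit eigenvector for λ_1: solve (Sigma - λ_1 I)v = 0. First row:
  (17 - 18.0623)·v_x + (-4)·v_y = 0, i.e. (-1.0623)·v_x + (-4)·v_y = 0,
  so v ∝ (b, λ_1 - a) = (-4, 1.0623); multiply by -1 so the first entry is positive: u = (4, -1.0623).
  ||u|| = √((4)² + (-1.0623)²) = √(17.1284) ≈ 4.1386,
  v_1 = u/||u|| ≈ (0.9665, -0.2567) (||v_1|| = 1).

λ_1 = 18.0623,  λ_2 = 1.9377;  v_1 ≈ (0.9665, -0.2567)


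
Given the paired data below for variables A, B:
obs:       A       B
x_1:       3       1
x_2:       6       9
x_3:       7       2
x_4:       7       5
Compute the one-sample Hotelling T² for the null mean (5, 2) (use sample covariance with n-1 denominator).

Step 1 — sample mean vector:
  mean(A) = (3 + 6 + 7 + 7) / 4 = 23/4 = 5.75
  mean(B) = (1 + 9 + 2 + 5) / 4 = 17/4 = 4.25
  x̄ = (5.75, 4.25),  deviation x̄ - mu_0 = (5.75, 4.25) - (5, 2) = (0.75, 2.25).

Step 2 — sample covariance matrix, S[i,j] = (1/(n-1)) · Σ_k (x_{k,i} - mean_i) · (x_{k,j} - mean_j), divisor n-1 = 3:
  S[A,A] = ((-2.75)·(-2.75) + (0.25)·(0.25) + (1.25)·(1.25) + (1.25)·(1.25)) / 3 = 10.75/3 = 3.5833
  S[A,B] = ((-2.75)·(-3.25) + (0.25)·(4.75) + (1.25)·(-2.25) + (1.25)·(0.75)) / 3 = 8.25/3 = 2.75
  S[B,B] = ((-3.25)·(-3.25) + (4.75)·(4.75) + (-2.25)·(-2.25) + (0.75)·(0.75)) / 3 = 38.75/3 = 12.9167
  S = [[3.5833, 2.75],
 [2.75, 12.9167]].

Step 3 — invert S. det(S) = 3.5833·12.9167 - (2.75)² = 38.7222.
  S^{-1} = (1/det) · [[d, -b], [-b, a]] = [[0.3336, -0.071],
 [-0.071, 0.0925]].

Step 4 — quadratic form (x̄ - mu_0)^T · S^{-1} · (x̄ - mu_0):
  S^{-1} · (x̄ - mu_0) = (0.0904, 0.1549),
  (x̄ - mu_0)^T · [...] = (0.75)·(0.0904) + (2.25)·(0.1549) = 0.4164.

Step 5 — scale by n: T² = 4 · 0.4164 = 1.6657.

T² ≈ 1.6657


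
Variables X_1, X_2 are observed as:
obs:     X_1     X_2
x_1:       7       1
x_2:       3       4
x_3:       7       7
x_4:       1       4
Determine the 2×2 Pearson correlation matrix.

Step 1 — column means:
  mean(X_1) = (7 + 3 + 7 + 1) / 4 = 18/4 = 4.5
  mean(X_2) = (1 + 4 + 7 + 4) / 4 = 16/4 = 4

Step 2 — sample variances and covariances s[i,j] = (1/(n-1)) · Σ_k (x_{k,i} - mean_i) · (x_{k,j} - mean_j), with n-1 = 3:
  s[X_1,X_1] = ((2.5)·(2.5) + (-1.5)·(-1.5) + (2.5)·(2.5) + (-3.5)·(-3.5)) / 3 = 27/3 = 9
  s[X_1,X_2] = ((2.5)·(-3) + (-1.5)·(0) + (2.5)·(3) + (-3.5)·(0)) / 3 = 0/3 = 0
  s[X_2,X_2] = ((-3)·(-3) + (0)·(0) + (3)·(3) + (0)·(0)) / 3 = 18/3 = 6
  Sample standard deviations s_i = √(s[i,i]):
  s(X_1) = √(9) = 3
  s(X_2) = √(6) = 2.4495

Step 3 — r_{ij} = s_{ij} / (s_i · s_j):
  r[X_1,X_1] = 1 (diagonal).
  r[X_1,X_2] = 0 / (3 · 2.4495) = 0 / 7.3485 = 0
  r[X_2,X_2] = 1 (diagonal).

R is symmetric with unit diagonal. Assembling:

R = [[1, 0],
 [0, 1]]


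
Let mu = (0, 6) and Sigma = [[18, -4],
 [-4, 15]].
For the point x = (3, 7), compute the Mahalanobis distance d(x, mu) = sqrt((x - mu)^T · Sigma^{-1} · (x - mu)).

Step 1 — centre the observation: (x - mu) = (3, 1).

Step 2 — invert Sigma. det(Sigma) = 18·15 - (-4)² = 254.
  Sigma^{-1} = (1/det) · [[d, -b], [-b, a]] = [[0.0591, 0.0157],
 [0.0157, 0.0709]].

Step 3 — form the quadratic (x - mu)^T · Sigma^{-1} · (x - mu):
  Sigma^{-1} · (x - mu) = (0.1929, 0.1181).
  (x - mu)^T · [Sigma^{-1} · (x - mu)] = (3)·(0.1929) + (1)·(0.1181) = 0.6969.

Step 4 — take square root: d = √(0.6969) ≈ 0.8348.

d(x, mu) = √(0.6969) ≈ 0.8348


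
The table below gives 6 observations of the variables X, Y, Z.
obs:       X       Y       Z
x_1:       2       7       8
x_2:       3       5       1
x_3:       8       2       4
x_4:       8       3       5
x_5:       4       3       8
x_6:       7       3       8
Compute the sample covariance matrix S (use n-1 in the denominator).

Step 1 — column means:
  mean(X) = (2 + 3 + 8 + 8 + 4 + 7) / 6 = 32/6 = 5.3333
  mean(Y) = (7 + 5 + 2 + 3 + 3 + 3) / 6 = 23/6 = 3.8333
  mean(Z) = (8 + 1 + 4 + 5 + 8 + 8) / 6 = 34/6 = 5.6667

Step 2 — sample covariance S[i,j] = (1/(n-1)) · Σ_k (x_{k,i} - mean_i) · (x_{k,j} - mean_j), with n-1 = 5.
  S[X,X] = ((-3.3333)·(-3.3333) + (-2.3333)·(-2.3333) + (2.6667)·(2.6667) + (2.6667)·(2.6667) + (-1.3333)·(-1.3333) + (1.6667)·(1.6667)) / 5 = 35.3333/5 = 7.0667
  S[X,Y] = ((-3.3333)·(3.1667) + (-2.3333)·(1.1667) + (2.6667)·(-1.8333) + (2.6667)·(-0.8333) + (-1.3333)·(-0.8333) + (1.6667)·(-0.8333)) / 5 = -20.6667/5 = -4.1333
  S[X,Z] = ((-3.3333)·(2.3333) + (-2.3333)·(-4.6667) + (2.6667)·(-1.6667) + (2.6667)·(-0.6667) + (-1.3333)·(2.3333) + (1.6667)·(2.3333)) / 5 = -2.3333/5 = -0.4667
  S[Y,Y] = ((3.1667)·(3.1667) + (1.1667)·(1.1667) + (-1.8333)·(-1.8333) + (-0.8333)·(-0.8333) + (-0.8333)·(-0.8333) + (-0.8333)·(-0.8333)) / 5 = 16.8333/5 = 3.3667
  S[Y,Z] = ((3.1667)·(2.3333) + (1.1667)·(-4.6667) + (-1.8333)·(-1.6667) + (-0.8333)·(-0.6667) + (-0.8333)·(2.3333) + (-0.8333)·(2.3333)) / 5 = 1.6667/5 = 0.3333
  S[Z,Z] = ((2.3333)·(2.3333) + (-4.6667)·(-4.6667) + (-1.6667)·(-1.6667) + (-0.6667)·(-0.6667) + (2.3333)·(2.3333) + (2.3333)·(2.3333)) / 5 = 41.3333/5 = 8.2667

S is symmetric (S[j,i] = S[i,j]). Assembling:

S = [[7.0667, -4.1333, -0.4667],
 [-4.1333, 3.3667, 0.3333],
 [-0.4667, 0.3333, 8.2667]]


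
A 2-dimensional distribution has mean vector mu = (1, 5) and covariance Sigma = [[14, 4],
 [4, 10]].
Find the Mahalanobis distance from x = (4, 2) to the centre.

Step 1 — centre the observation: (x - mu) = (3, -3).

Step 2 — invert Sigma. det(Sigma) = 14·10 - (4)² = 124.
  Sigma^{-1} = (1/det) · [[d, -b], [-b, a]] = [[0.0806, -0.0323],
 [-0.0323, 0.1129]].

Step 3 — form the quadratic (x - mu)^T · Sigma^{-1} · (x - mu):
  Sigma^{-1} · (x - mu) = (0.3387, -0.4355).
  (x - mu)^T · [Sigma^{-1} · (x - mu)] = (3)·(0.3387) + (-3)·(-0.4355) = 2.3226.

Step 4 — take square root: d = √(2.3226) ≈ 1.524.

d(x, mu) = √(2.3226) ≈ 1.524


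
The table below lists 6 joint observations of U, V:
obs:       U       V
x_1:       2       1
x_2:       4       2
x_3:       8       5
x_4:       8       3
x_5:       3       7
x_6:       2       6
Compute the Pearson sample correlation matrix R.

Step 1 — column means:
  mean(U) = (2 + 4 + 8 + 8 + 3 + 2) / 6 = 27/6 = 4.5
  mean(V) = (1 + 2 + 5 + 3 + 7 + 6) / 6 = 24/6 = 4

Step 2 — sample variances and covariances s[i,j] = (1/(n-1)) · Σ_k (x_{k,i} - mean_i) · (x_{k,j} - mean_j), with n-1 = 5:
  s[U,U] = ((-2.5)·(-2.5) + (-0.5)·(-0.5) + (3.5)·(3.5) + (3.5)·(3.5) + (-1.5)·(-1.5) + (-2.5)·(-2.5)) / 5 = 39.5/5 = 7.9
  s[U,V] = ((-2.5)·(-3) + (-0.5)·(-2) + (3.5)·(1) + (3.5)·(-1) + (-1.5)·(3) + (-2.5)·(2)) / 5 = -1/5 = -0.2
  s[V,V] = ((-3)·(-3) + (-2)·(-2) + (1)·(1) + (-1)·(-1) + (3)·(3) + (2)·(2)) / 5 = 28/5 = 5.6
  Sample standard deviations s_i = √(s[i,i]):
  s(U) = √(7.9) = 2.8107
  s(V) = √(5.6) = 2.3664

Step 3 — r_{ij} = s_{ij} / (s_i · s_j):
  r[U,U] = 1 (diagonal).
  r[U,V] = -0.2 / (2.8107 · 2.3664) = -0.2 / 6.6513 = -0.0301
  r[V,V] = 1 (diagonal).

R is symmetric with unit diagonal. Assembling:

R = [[1, -0.0301],
 [-0.0301, 1]]


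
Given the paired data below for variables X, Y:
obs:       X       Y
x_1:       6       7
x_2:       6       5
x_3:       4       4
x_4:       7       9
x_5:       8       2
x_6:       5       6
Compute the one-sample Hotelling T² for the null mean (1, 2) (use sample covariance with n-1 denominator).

Step 1 — sample mean vector:
  mean(X) = (6 + 6 + 4 + 7 + 8 + 5) / 6 = 36/6 = 6
  mean(Y) = (7 + 5 + 4 + 9 + 2 + 6) / 6 = 33/6 = 5.5
  x̄ = (6, 5.5),  deviation x̄ - mu_0 = (6, 5.5) - (1, 2) = (5, 3.5).

Step 2 — sample covariance matrix, S[i,j] = (1/(n-1)) · Σ_k (x_{k,i} - mean_i) · (x_{k,j} - mean_j), divisor n-1 = 5:
  S[X,X] = ((0)·(0) + (0)·(0) + (-2)·(-2) + (1)·(1) + (2)·(2) + (-1)·(-1)) / 5 = 10/5 = 2
  S[X,Y] = ((0)·(1.5) + (0)·(-0.5) + (-2)·(-1.5) + (1)·(3.5) + (2)·(-3.5) + (-1)·(0.5)) / 5 = -1/5 = -0.2
  S[Y,Y] = ((1.5)·(1.5) + (-0.5)·(-0.5) + (-1.5)·(-1.5) + (3.5)·(3.5) + (-3.5)·(-3.5) + (0.5)·(0.5)) / 5 = 29.5/5 = 5.9
  S = [[2, -0.2],
 [-0.2, 5.9]].

Step 3 — invert S. det(S) = 2·5.9 - (-0.2)² = 11.76.
  S^{-1} = (1/det) · [[d, -b], [-b, a]] = [[0.5017, 0.017],
 [0.017, 0.1701]].

Step 4 — quadratic form (x̄ - mu_0)^T · S^{-1} · (x̄ - mu_0):
  S^{-1} · (x̄ - mu_0) = (2.568, 0.6803),
  (x̄ - mu_0)^T · [...] = (5)·(2.568) + (3.5)·(0.6803) = 15.2211.

Step 5 — scale by n: T² = 6 · 15.2211 = 91.3265.

T² ≈ 91.3265


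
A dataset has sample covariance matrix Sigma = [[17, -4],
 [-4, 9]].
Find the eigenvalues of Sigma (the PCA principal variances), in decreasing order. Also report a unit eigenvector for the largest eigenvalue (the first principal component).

Step 1 — characteristic polynomial of 2×2 Sigma:
  det(Sigma - λI) = λ² - trace · λ + det = 0.
  trace = 17 + 9 = 26, det = 17·9 - (-4)² = 137.
Step 2 — discriminant:
  Δ = trace² - 4·det = 676 - 548 = 128.
Step 3 — eigenvalues:
  λ = (trace ± √Δ)/2 = (26 ± 11.3137)/2,
  λ_1 = 18.6569,  λ_2 = 7.3431.

Step 4 — unit eigenvector for λ_1: solve (Sigma - λ_1 I)v = 0. First row:
  (17 - 18.6569)·v_x + (-4)·v_y = 0, i.e. (-1.6569)·v_x + (-4)·v_y = 0,
  so v ∝ (b, λ_1 - a) = (-4, 1.6569); multiply by -1 so the first entry is positive: u = (4, -1.6569).
  ||u|| = √((4)² + (-1.6569)²) = √(18.7452) ≈ 4.3296,
  v_1 = u/||u|| ≈ (0.9239, -0.3827) (||v_1|| = 1).

λ_1 = 18.6569,  λ_2 = 7.3431;  v_1 ≈ (0.9239, -0.3827)


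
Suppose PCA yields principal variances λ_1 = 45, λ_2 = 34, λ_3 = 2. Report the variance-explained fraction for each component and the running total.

Step 1 — total variance = trace(Sigma) = Σ λ_i = 45 + 34 + 2 = 81.

Step 2 — fraction explained by component i = λ_i / Σ λ:
  PC1: 45/81 = 0.5556
  PC2: 34/81 = 0.4198
  PC3: 2/81 = 0.0247

Step 3 — cumulative fraction after k components = (λ_1 + ... + λ_k) / Σ λ:
  k = 1: 45/81 = 0.5556
  k = 2: (45 + 34)/81 = 79/81 = 0.9753
  k = 3: (45 + 34 + 2)/81 = 81/81 = 1

Summary (fraction, with percent):

explained: PC1 0.5556 (55.56%), PC2 0.4198 (41.98%), PC3 0.0247 (2.47%);  cumulative: 0.5556, 0.9753, 1


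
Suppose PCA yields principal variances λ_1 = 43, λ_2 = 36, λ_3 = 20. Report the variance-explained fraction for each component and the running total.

Step 1 — total variance = trace(Sigma) = Σ λ_i = 43 + 36 + 20 = 99.

Step 2 — fraction explained by component i = λ_i / Σ λ:
  PC1: 43/99 = 0.4343
  PC2: 36/99 = 0.3636
  PC3: 20/99 = 0.202

Step 3 — cumulative fraction after k components = (λ_1 + ... + λ_k) / Σ λ:
  k = 1: 43/99 = 0.4343
  k = 2: (43 + 36)/99 = 79/99 = 0.798
  k = 3: (43 + 36 + 20)/99 = 99/99 = 1

Summary (fraction, with percent):

explained: PC1 0.4343 (43.43%), PC2 0.3636 (36.36%), PC3 0.202 (20.2%);  cumulative: 0.4343, 0.798, 1


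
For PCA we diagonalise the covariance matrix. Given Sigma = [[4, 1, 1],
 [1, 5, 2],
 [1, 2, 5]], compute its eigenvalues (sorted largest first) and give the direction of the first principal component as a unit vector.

Step 1 — characteristic polynomial p(λ) = det(λI - Sigma) = λ³ - tr·λ² + c_1·λ - det, where tr = trace, c_1 = sum of the principal 2×2 minors, det = det(Sigma):
  tr = 4 + 5 + 5 = 14,
  c_1 = (4·5 - (1)²) + (4·5 - (1)²) + (5·5 - (2)²) = 19 + 19 + 21 = 59,
  det = 4·(5·5 - (2)²) - (1)·((1)·5 - (2)·(1)) + (1)·((1)·(2) - 5·(1)) = 4·(21) - (1)·(3) + (1)·(-3) = 78.
  So p(λ) = λ³ - 14λ² + 59λ - 78.
Step 2 — look for an integer root (rational root theorem: any rational root is an integer divisor of 78). Testing λ = 3:
  p(3) = 27 - 126 + 177 - 78 = 0  ✓
  Dividing out (λ - 3): p(λ) = (λ - 3)(λ² - 11λ + 26).
Step 3 — remaining eigenvalues from the quadratic λ² - 11λ + 26 = 0:
  Δ = 11² - 4·26 = 121 - 104 = 17,  λ = (11 ± √17)/2 = (11 ± 4.1231)/2 ≈ 7.5616 or 3.4384.
  Sorted: λ_1 = 7.5616,  λ_2 = 3.4384,  λ_3 = 3  (check: sum = 14 = tr ✓).

Step 4 — unit eigenvector for λ_1 ≈ 7.5616: v spans the null space of (Sigma - λ_1 I), whose rows are
  r_1 = (-3.5616, 1, 1),  r_2 = (1, -2.5616, 2),  r_3 = (1, 2, -2.5616).
  v is orthogonal to every row, so take v ∝ r_1 × r_2 = ((1)·(2) - (1)·(-2.5616), (1)·(1) - (-3.5616)·(2), (-3.5616)·(-2.5616) - (1)·(1)) ≈ (4.5616, 8.1231, 8.1231).
  Let u = (4.5616, 8.1231, 8.1231).
  ||u|| = √((4.5616)² + (8.1231)² + (8.1231)²) = √(152.7775) ≈ 12.3603,  v_1 = u/||u|| ≈ (0.369, 0.6572, 0.6572) (||v_1|| = 1).

λ_1 = 7.5616,  λ_2 = 3.4384,  λ_3 = 3;  v_1 ≈ (0.369, 0.6572, 0.6572)


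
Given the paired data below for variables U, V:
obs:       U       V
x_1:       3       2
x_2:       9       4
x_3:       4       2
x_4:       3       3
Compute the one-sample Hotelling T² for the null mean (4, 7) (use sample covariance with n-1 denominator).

Step 1 — sample mean vector:
  mean(U) = (3 + 9 + 4 + 3) / 4 = 19/4 = 4.75
  mean(V) = (2 + 4 + 2 + 3) / 4 = 11/4 = 2.75
  x̄ = (4.75, 2.75),  deviation x̄ - mu_0 = (4.75, 2.75) - (4, 7) = (0.75, -4.25).

Step 2 — sample covariance matrix, S[i,j] = (1/(n-1)) · Σ_k (x_{k,i} - mean_i) · (x_{k,j} - mean_j), divisor n-1 = 3:
  S[U,U] = ((-1.75)·(-1.75) + (4.25)·(4.25) + (-0.75)·(-0.75) + (-1.75)·(-1.75)) / 3 = 24.75/3 = 8.25
  S[U,V] = ((-1.75)·(-0.75) + (4.25)·(1.25) + (-0.75)·(-0.75) + (-1.75)·(0.25)) / 3 = 6.75/3 = 2.25
  S[V,V] = ((-0.75)·(-0.75) + (1.25)·(1.25) + (-0.75)·(-0.75) + (0.25)·(0.25)) / 3 = 2.75/3 = 0.9167
  S = [[8.25, 2.25],
 [2.25, 0.9167]].

Step 3 — invert S. det(S) = 8.25·0.9167 - (2.25)² = 2.5.
  S^{-1} = (1/det) · [[d, -b], [-b, a]] = [[0.3667, -0.9],
 [-0.9, 3.3]].

Step 4 — quadratic form (x̄ - mu_0)^T · S^{-1} · (x̄ - mu_0):
  S^{-1} · (x̄ - mu_0) = (4.1, -14.7),
  (x̄ - mu_0)^T · [...] = (0.75)·(4.1) + (-4.25)·(-14.7) = 65.55.

Step 5 — scale by n: T² = 4 · 65.55 = 262.2.

T² ≈ 262.2


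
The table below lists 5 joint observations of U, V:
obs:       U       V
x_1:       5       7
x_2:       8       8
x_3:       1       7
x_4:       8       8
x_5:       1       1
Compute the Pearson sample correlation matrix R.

Step 1 — column means:
  mean(U) = (5 + 8 + 1 + 8 + 1) / 5 = 23/5 = 4.6
  mean(V) = (7 + 8 + 7 + 8 + 1) / 5 = 31/5 = 6.2

Step 2 — sample variances and covariances s[i,j] = (1/(n-1)) · Σ_k (x_{k,i} - mean_i) · (x_{k,j} - mean_j), with n-1 = 4:
  s[U,U] = ((0.4)·(0.4) + (3.4)·(3.4) + (-3.6)·(-3.6) + (3.4)·(3.4) + (-3.6)·(-3.6)) / 4 = 49.2/4 = 12.3
  s[U,V] = ((0.4)·(0.8) + (3.4)·(1.8) + (-3.6)·(0.8) + (3.4)·(1.8) + (-3.6)·(-5.2)) / 4 = 28.4/4 = 7.1
  s[V,V] = ((0.8)·(0.8) + (1.8)·(1.8) + (0.8)·(0.8) + (1.8)·(1.8) + (-5.2)·(-5.2)) / 4 = 34.8/4 = 8.7
  Sample standard deviations s_i = √(s[i,i]):
  s(U) = √(12.3) = 3.5071
  s(V) = √(8.7) = 2.9496

Step 3 — r_{ij} = s_{ij} / (s_i · s_j):
  r[U,U] = 1 (diagonal).
  r[U,V] = 7.1 / (3.5071 · 2.9496) = 7.1 / 10.3446 = 0.6864
  r[V,V] = 1 (diagonal).

R is symmetric with unit diagonal. Assembling:

R = [[1, 0.6864],
 [0.6864, 1]]


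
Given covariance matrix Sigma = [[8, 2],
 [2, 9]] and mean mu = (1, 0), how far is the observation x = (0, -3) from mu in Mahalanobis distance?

Step 1 — centre the observation: (x - mu) = (-1, -3).

Step 2 — invert Sigma. det(Sigma) = 8·9 - (2)² = 68.
  Sigma^{-1} = (1/det) · [[d, -b], [-b, a]] = [[0.1324, -0.0294],
 [-0.0294, 0.1176]].

Step 3 — form the quadratic (x - mu)^T · Sigma^{-1} · (x - mu):
  Sigma^{-1} · (x - mu) = (-0.0441, -0.3235).
  (x - mu)^T · [Sigma^{-1} · (x - mu)] = (-1)·(-0.0441) + (-3)·(-0.3235) = 1.0147.

Step 4 — take square root: d = √(1.0147) ≈ 1.0073.

d(x, mu) = √(1.0147) ≈ 1.0073


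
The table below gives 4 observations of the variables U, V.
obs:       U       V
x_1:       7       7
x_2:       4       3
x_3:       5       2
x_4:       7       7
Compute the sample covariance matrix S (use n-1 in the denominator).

Step 1 — column means:
  mean(U) = (7 + 4 + 5 + 7) / 4 = 23/4 = 5.75
  mean(V) = (7 + 3 + 2 + 7) / 4 = 19/4 = 4.75

Step 2 — sample covariance S[i,j] = (1/(n-1)) · Σ_k (x_{k,i} - mean_i) · (x_{k,j} - mean_j), with n-1 = 3.
  S[U,U] = ((1.25)·(1.25) + (-1.75)·(-1.75) + (-0.75)·(-0.75) + (1.25)·(1.25)) / 3 = 6.75/3 = 2.25
  S[U,V] = ((1.25)·(2.25) + (-1.75)·(-1.75) + (-0.75)·(-2.75) + (1.25)·(2.25)) / 3 = 10.75/3 = 3.5833
  S[V,V] = ((2.25)·(2.25) + (-1.75)·(-1.75) + (-2.75)·(-2.75) + (2.25)·(2.25)) / 3 = 20.75/3 = 6.9167

S is symmetric (S[j,i] = S[i,j]). Assembling:

S = [[2.25, 3.5833],
 [3.5833, 6.9167]]


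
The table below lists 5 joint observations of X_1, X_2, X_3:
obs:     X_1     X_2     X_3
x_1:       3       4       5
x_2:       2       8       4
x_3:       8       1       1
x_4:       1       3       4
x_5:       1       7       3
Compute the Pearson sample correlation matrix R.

Step 1 — column means:
  mean(X_1) = (3 + 2 + 8 + 1 + 1) / 5 = 15/5 = 3
  mean(X_2) = (4 + 8 + 1 + 3 + 7) / 5 = 23/5 = 4.6
  mean(X_3) = (5 + 4 + 1 + 4 + 3) / 5 = 17/5 = 3.4

Step 2 — sample variances and covariances s[i,j] = (1/(n-1)) · Σ_k (x_{k,i} - mean_i) · (x_{k,j} - mean_j), with n-1 = 4:
  s[X_1,X_1] = ((0)·(0) + (-1)·(-1) + (5)·(5) + (-2)·(-2) + (-2)·(-2)) / 4 = 34/4 = 8.5
  s[X_1,X_2] = ((0)·(-0.6) + (-1)·(3.4) + (5)·(-3.6) + (-2)·(-1.6) + (-2)·(2.4)) / 4 = -23/4 = -5.75
  s[X_1,X_3] = ((0)·(1.6) + (-1)·(0.6) + (5)·(-2.4) + (-2)·(0.6) + (-2)·(-0.4)) / 4 = -13/4 = -3.25
  s[X_2,X_2] = ((-0.6)·(-0.6) + (3.4)·(3.4) + (-3.6)·(-3.6) + (-1.6)·(-1.6) + (2.4)·(2.4)) / 4 = 33.2/4 = 8.3
  s[X_2,X_3] = ((-0.6)·(1.6) + (3.4)·(0.6) + (-3.6)·(-2.4) + (-1.6)·(0.6) + (2.4)·(-0.4)) / 4 = 7.8/4 = 1.95
  s[X_3,X_3] = ((1.6)·(1.6) + (0.6)·(0.6) + (-2.4)·(-2.4) + (0.6)·(0.6) + (-0.4)·(-0.4)) / 4 = 9.2/4 = 2.3
  Sample standard deviations s_i = √(s[i,i]):
  s(X_1) = √(8.5) = 2.9155
  s(X_2) = √(8.3) = 2.881
  s(X_3) = √(2.3) = 1.5166

Step 3 — r_{ij} = s_{ij} / (s_i · s_j):
  r[X_1,X_1] = 1 (diagonal).
  r[X_1,X_2] = -5.75 / (2.9155 · 2.881) = -5.75 / 8.3994 = -0.6846
  r[X_1,X_3] = -3.25 / (2.9155 · 1.5166) = -3.25 / 4.4215 = -0.735
  r[X_2,X_2] = 1 (diagonal).
  r[X_2,X_3] = 1.95 / (2.881 · 1.5166) = 1.95 / 4.3692 = 0.4463
  r[X_3,X_3] = 1 (diagonal).

R is symmetric with unit diagonal. Assembling:

R = [[1, -0.6846, -0.735],
 [-0.6846, 1, 0.4463],
 [-0.735, 0.4463, 1]]


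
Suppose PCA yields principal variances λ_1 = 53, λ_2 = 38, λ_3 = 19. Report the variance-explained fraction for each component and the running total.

Step 1 — total variance = trace(Sigma) = Σ λ_i = 53 + 38 + 19 = 110.

Step 2 — fraction explained by component i = λ_i / Σ λ:
  PC1: 53/110 = 0.4818
  PC2: 38/110 = 0.3455
  PC3: 19/110 = 0.1727

Step 3 — cumulative fraction after k components = (λ_1 + ... + λ_k) / Σ λ:
  k = 1: 53/110 = 0.4818
  k = 2: (53 + 38)/110 = 91/110 = 0.8273
  k = 3: (53 + 38 + 19)/110 = 110/110 = 1

Summary (fraction, with percent):

explained: PC1 0.4818 (48.18%), PC2 0.3455 (34.55%), PC3 0.1727 (17.27%);  cumulative: 0.4818, 0.8273, 1


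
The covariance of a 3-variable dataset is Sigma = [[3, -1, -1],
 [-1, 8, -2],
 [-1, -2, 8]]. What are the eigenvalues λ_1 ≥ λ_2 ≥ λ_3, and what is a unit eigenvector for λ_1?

Step 1 — characteristic polynomial p(λ) = det(λI - Sigma) = λ³ - tr·λ² + c_1·λ - det, where tr = trace, c_1 = sum of the principal 2×2 minors, det = det(Sigma):
  tr = 3 + 8 + 8 = 19,
  c_1 = (3·8 - (-1)²) + (3·8 - (-1)²) + (8·8 - (-2)²) = 23 + 23 + 60 = 106,
  det = 3·(8·8 - (-2)²) - (-1)·((-1)·8 - (-2)·(-1)) + (-1)·((-1)·(-2) - 8·(-1)) = 3·(60) - (-1)·(-10) + (-1)·(10) = 160.
  So p(λ) = λ³ - 19λ² + 106λ - 160.
Step 2 — look for an integer root (rational root theorem: any rational root is an integer divisor of 160). Testing λ = 10:
  p(10) = 1000 - 1900 + 1060 - 160 = 0  ✓
  Dividing out (λ - 10): p(λ) = (λ - 10)(λ² - 9λ + 16).
Step 3 — remaining eigenvalues from the quadratic λ² - 9λ + 16 = 0:
  Δ = 9² - 4·16 = 81 - 64 = 17,  λ = (9 ± √17)/2 = (9 ± 4.1231)/2 ≈ 6.5616 or 2.4384.
  Sorted: λ_1 = 10,  λ_2 = 6.5616,  λ_3 = 2.4384  (check: sum = 19 = tr ✓).

Step 4 — unit eigenvector for λ_1 = 10: v spans the null space of (Sigma - λ_1 I), whose rows are
  r_1 = (-7, -1, -1),  r_2 = (-1, -2, -2),  r_3 = (-1, -2, -2).
  v is orthogonal to every row, so take v ∝ r_1 × r_2 = ((-1)·(-2) - (-1)·(-2), (-1)·(-1) - (-7)·(-2), (-7)·(-2) - (-1)·(-1)) = (0, -13, 13).
  Rescale (divide by 13; multiply by -1 so the first nonzero entry is positive): u = (0, 1, -1).
  ||u|| = √((0)² + (1)² + (-1)²) = √(2) ≈ 1.4142,  v_1 = u/||u|| ≈ (0, 0.7071, -0.7071) (||v_1|| = 1).

λ_1 = 10,  λ_2 = 6.5616,  λ_3 = 2.4384;  v_1 ≈ (0, 0.7071, -0.7071)


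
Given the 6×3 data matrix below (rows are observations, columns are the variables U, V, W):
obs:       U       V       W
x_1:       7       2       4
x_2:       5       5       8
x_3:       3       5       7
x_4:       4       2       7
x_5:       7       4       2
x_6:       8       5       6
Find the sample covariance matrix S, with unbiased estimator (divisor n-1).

Step 1 — column means:
  mean(U) = (7 + 5 + 3 + 4 + 7 + 8) / 6 = 34/6 = 5.6667
  mean(V) = (2 + 5 + 5 + 2 + 4 + 5) / 6 = 23/6 = 3.8333
  mean(W) = (4 + 8 + 7 + 7 + 2 + 6) / 6 = 34/6 = 5.6667

Step 2 — sample covariance S[i,j] = (1/(n-1)) · Σ_k (x_{k,i} - mean_i) · (x_{k,j} - mean_j), with n-1 = 5.
  S[U,U] = ((1.3333)·(1.3333) + (-0.6667)·(-0.6667) + (-2.6667)·(-2.6667) + (-1.6667)·(-1.6667) + (1.3333)·(1.3333) + (2.3333)·(2.3333)) / 5 = 19.3333/5 = 3.8667
  S[U,V] = ((1.3333)·(-1.8333) + (-0.6667)·(1.1667) + (-2.6667)·(1.1667) + (-1.6667)·(-1.8333) + (1.3333)·(0.1667) + (2.3333)·(1.1667)) / 5 = -0.3333/5 = -0.0667
  S[U,W] = ((1.3333)·(-1.6667) + (-0.6667)·(2.3333) + (-2.6667)·(1.3333) + (-1.6667)·(1.3333) + (1.3333)·(-3.6667) + (2.3333)·(0.3333)) / 5 = -13.6667/5 = -2.7333
  S[V,V] = ((-1.8333)·(-1.8333) + (1.1667)·(1.1667) + (1.1667)·(1.1667) + (-1.8333)·(-1.8333) + (0.1667)·(0.1667) + (1.1667)·(1.1667)) / 5 = 10.8333/5 = 2.1667
  S[V,W] = ((-1.8333)·(-1.6667) + (1.1667)·(2.3333) + (1.1667)·(1.3333) + (-1.8333)·(1.3333) + (0.1667)·(-3.6667) + (1.1667)·(0.3333)) / 5 = 4.6667/5 = 0.9333
  S[W,W] = ((-1.6667)·(-1.6667) + (2.3333)·(2.3333) + (1.3333)·(1.3333) + (1.3333)·(1.3333) + (-3.6667)·(-3.6667) + (0.3333)·(0.3333)) / 5 = 25.3333/5 = 5.0667

S is symmetric (S[j,i] = S[i,j]). Assembling:

S = [[3.8667, -0.0667, -2.7333],
 [-0.0667, 2.1667, 0.9333],
 [-2.7333, 0.9333, 5.0667]]


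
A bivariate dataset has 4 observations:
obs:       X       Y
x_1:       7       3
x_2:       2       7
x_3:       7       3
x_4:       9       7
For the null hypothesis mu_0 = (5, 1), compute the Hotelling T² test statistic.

Step 1 — sample mean vector:
  mean(X) = (7 + 2 + 7 + 9) / 4 = 25/4 = 6.25
  mean(Y) = (3 + 7 + 3 + 7) / 4 = 20/4 = 5
  x̄ = (6.25, 5),  deviation x̄ - mu_0 = (6.25, 5) - (5, 1) = (1.25, 4).

Step 2 — sample covariance matrix, S[i,j] = (1/(n-1)) · Σ_k (x_{k,i} - mean_i) · (x_{k,j} - mean_j), divisor n-1 = 3:
  S[X,X] = ((0.75)·(0.75) + (-4.25)·(-4.25) + (0.75)·(0.75) + (2.75)·(2.75)) / 3 = 26.75/3 = 8.9167
  S[X,Y] = ((0.75)·(-2) + (-4.25)·(2) + (0.75)·(-2) + (2.75)·(2)) / 3 = -6/3 = -2
  S[Y,Y] = ((-2)·(-2) + (2)·(2) + (-2)·(-2) + (2)·(2)) / 3 = 16/3 = 5.3333
  S = [[8.9167, -2],
 [-2, 5.3333]].

Step 3 — invert S. det(S) = 8.9167·5.3333 - (-2)² = 43.5556.
  S^{-1} = (1/det) · [[d, -b], [-b, a]] = [[0.1224, 0.0459],
 [0.0459, 0.2047]].

Step 4 — quadratic form (x̄ - mu_0)^T · S^{-1} · (x̄ - mu_0):
  S^{-1} · (x̄ - mu_0) = (0.3367, 0.8763),
  (x̄ - mu_0)^T · [...] = (1.25)·(0.3367) + (4)·(0.8763) = 3.926.

Step 5 — scale by n: T² = 4 · 3.926 = 15.7041.

T² ≈ 15.7041


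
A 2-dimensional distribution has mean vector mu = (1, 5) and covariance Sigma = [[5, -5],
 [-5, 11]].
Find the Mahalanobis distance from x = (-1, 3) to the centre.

Step 1 — centre the observation: (x - mu) = (-2, -2).

Step 2 — invert Sigma. det(Sigma) = 5·11 - (-5)² = 30.
  Sigma^{-1} = (1/det) · [[d, -b], [-b, a]] = [[0.3667, 0.1667],
 [0.1667, 0.1667]].

Step 3 — form the quadratic (x - mu)^T · Sigma^{-1} · (x - mu):
  Sigma^{-1} · (x - mu) = (-1.0667, -0.6667).
  (x - mu)^T · [Sigma^{-1} · (x - mu)] = (-2)·(-1.0667) + (-2)·(-0.6667) = 3.4667.

Step 4 — take square root: d = √(3.4667) ≈ 1.8619.

d(x, mu) = √(3.4667) ≈ 1.8619


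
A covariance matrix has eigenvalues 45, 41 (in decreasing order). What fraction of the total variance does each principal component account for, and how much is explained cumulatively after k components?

Step 1 — total variance = trace(Sigma) = Σ λ_i = 45 + 41 = 86.

Step 2 — fraction explained by component i = λ_i / Σ λ:
  PC1: 45/86 = 0.5233
  PC2: 41/86 = 0.4767

Step 3 — cumulative fraction after k components = (λ_1 + ... + λ_k) / Σ λ:
  k = 1: 45/86 = 0.5233
  k = 2: (45 + 41)/86 = 86/86 = 1

Summary (fraction, with percent):

explained: PC1 0.5233 (52.33%), PC2 0.4767 (47.67%);  cumulative: 0.5233, 1


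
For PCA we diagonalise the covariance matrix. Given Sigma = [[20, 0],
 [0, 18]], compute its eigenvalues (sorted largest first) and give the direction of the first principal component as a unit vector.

Step 1 — characteristic polynomial of 2×2 Sigma:
  det(Sigma - λI) = λ² - trace · λ + det = 0.
  trace = 20 + 18 = 38, det = 20·18 - (0)² = 360.
Step 2 — discriminant:
  Δ = trace² - 4·det = 1444 - 1440 = 4.
Step 3 — eigenvalues:
  λ = (trace ± √Δ)/2 = (38 ± 2)/2,
  λ_1 = 20,  λ_2 = 18.

Step 4 — unit eigenvector for λ_1: Sigma is diagonal, so its eigenvectors are the coordinate axes. λ_1 = 20 is the diagonal entry on the first coordinate axis, hence
  v_1 = (1, 0) (||v_1|| = 1).

λ_1 = 20,  λ_2 = 18;  v_1 ≈ (1, 0)


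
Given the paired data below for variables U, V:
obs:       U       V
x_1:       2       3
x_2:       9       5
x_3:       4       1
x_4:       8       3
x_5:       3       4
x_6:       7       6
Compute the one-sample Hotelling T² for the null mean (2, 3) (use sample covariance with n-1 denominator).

Step 1 — sample mean vector:
  mean(U) = (2 + 9 + 4 + 8 + 3 + 7) / 6 = 33/6 = 5.5
  mean(V) = (3 + 5 + 1 + 3 + 4 + 6) / 6 = 22/6 = 3.6667
  x̄ = (5.5, 3.6667),  deviation x̄ - mu_0 = (5.5, 3.6667) - (2, 3) = (3.5, 0.6667).

Step 2 — sample covariance matrix, S[i,j] = (1/(n-1)) · Σ_k (x_{k,i} - mean_i) · (x_{k,j} - mean_j), divisor n-1 = 5:
  S[U,U] = ((-3.5)·(-3.5) + (3.5)·(3.5) + (-1.5)·(-1.5) + (2.5)·(2.5) + (-2.5)·(-2.5) + (1.5)·(1.5)) / 5 = 41.5/5 = 8.3
  S[U,V] = ((-3.5)·(-0.6667) + (3.5)·(1.3333) + (-1.5)·(-2.6667) + (2.5)·(-0.6667) + (-2.5)·(0.3333) + (1.5)·(2.3333)) / 5 = 12/5 = 2.4
  S[V,V] = ((-0.6667)·(-0.6667) + (1.3333)·(1.3333) + (-2.6667)·(-2.6667) + (-0.6667)·(-0.6667) + (0.3333)·(0.3333) + (2.3333)·(2.3333)) / 5 = 15.3333/5 = 3.0667
  S = [[8.3, 2.4],
 [2.4, 3.0667]].

Step 3 — invert S. det(S) = 8.3·3.0667 - (2.4)² = 19.6933.
  S^{-1} = (1/det) · [[d, -b], [-b, a]] = [[0.1557, -0.1219],
 [-0.1219, 0.4215]].

Step 4 — quadratic form (x̄ - mu_0)^T · S^{-1} · (x̄ - mu_0):
  S^{-1} · (x̄ - mu_0) = (0.4638, -0.1456),
  (x̄ - mu_0)^T · [...] = (3.5)·(0.4638) + (0.6667)·(-0.1456) = 1.5262.

Step 5 — scale by n: T² = 6 · 1.5262 = 9.1571.

T² ≈ 9.1571
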